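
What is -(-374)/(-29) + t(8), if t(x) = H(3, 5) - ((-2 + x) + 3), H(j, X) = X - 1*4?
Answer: -606/29 ≈ -20.897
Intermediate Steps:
H(j, X) = -4 + X (H(j, X) = X - 4 = -4 + X)
t(x) = -x (t(x) = (-4 + 5) - ((-2 + x) + 3) = 1 - (1 + x) = 1 + (-1 - x) = -x)
-(-374)/(-29) + t(8) = -(-374)/(-29) - 1*8 = -(-374)*(-1)/29 - 8 = -17*22/29 - 8 = -374/29 - 8 = -606/29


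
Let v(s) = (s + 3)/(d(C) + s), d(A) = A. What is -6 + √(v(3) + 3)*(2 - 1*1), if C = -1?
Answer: -6 + √6 ≈ -3.5505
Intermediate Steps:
v(s) = (3 + s)/(-1 + s) (v(s) = (s + 3)/(-1 + s) = (3 + s)/(-1 + s))
-6 + √(v(3) + 3)*(2 - 1*1) = -6 + √((3 + 3)/(-1 + 3) + 3)*(2 - 1*1) = -6 + √(6/2 + 3)*(2 - 1) = -6 + √((½)*6 + 3)*1 = -6 + √(3 + 3)*1 = -6 + √6*1 = -6 + √6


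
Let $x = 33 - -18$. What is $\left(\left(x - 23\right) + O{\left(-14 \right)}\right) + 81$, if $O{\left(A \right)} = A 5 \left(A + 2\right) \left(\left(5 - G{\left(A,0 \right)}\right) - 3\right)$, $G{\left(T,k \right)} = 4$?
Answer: $-1571$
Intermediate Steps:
$x = 51$ ($x = 33 + 18 = 51$)
$O{\left(A \right)} = 5 A \left(-4 - 2 A\right)$ ($O{\left(A \right)} = A 5 \left(A + 2\right) \left(\left(5 - 4\right) - 3\right) = 5 A \left(2 + A\right) \left(\left(5 - 4\right) - 3\right) = 5 A \left(2 + A\right) \left(1 - 3\right) = 5 A \left(2 + A\right) \left(-2\right) = 5 A \left(-4 - 2 A\right)$)
$\left(\left(x - 23\right) + O{\left(-14 \right)}\right) + 81 = \left(\left(51 - 23\right) - - 140 \left(2 - 14\right)\right) + 81 = \left(\left(51 - 23\right) - \left(-140\right) \left(-12\right)\right) + 81 = \left(28 - 1680\right) + 81 = -1652 + 81 = -1571$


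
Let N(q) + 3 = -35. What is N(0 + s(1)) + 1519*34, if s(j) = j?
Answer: 51608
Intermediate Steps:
N(q) = -38 (N(q) = -3 - 35 = -38)
N(0 + s(1)) + 1519*34 = -38 + 1519*34 = -38 + 51646 = 51608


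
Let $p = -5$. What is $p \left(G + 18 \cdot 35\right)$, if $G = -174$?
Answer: $-2280$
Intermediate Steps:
$p \left(G + 18 \cdot 35\right) = - 5 \left(-174 + 18 \cdot 35\right) = - 5 \left(-174 + 630\right) = \left(-5\right) 456 = -2280$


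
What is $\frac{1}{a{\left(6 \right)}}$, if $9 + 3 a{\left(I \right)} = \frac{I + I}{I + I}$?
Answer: $- \frac{3}{8} \approx -0.375$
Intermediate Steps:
$a{\left(I \right)} = - \frac{8}{3}$ ($a{\left(I \right)} = -3 + \frac{\left(I + I\right) \frac{1}{I + I}}{3} = -3 + \frac{2 I \frac{1}{2 I}}{3} = -3 + \frac{1}{3} \cdot 1 = -3 + \frac{1}{3} = - \frac{8}{3}$)
$\frac{1}{a{\left(6 \right)}} = \frac{1}{- \frac{8}{3}} = - \frac{3}{8}$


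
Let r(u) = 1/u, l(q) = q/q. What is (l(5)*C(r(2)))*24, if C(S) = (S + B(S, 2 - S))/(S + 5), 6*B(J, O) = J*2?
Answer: 32/11 ≈ 2.9091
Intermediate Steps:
B(J, O) = J/3 (B(J, O) = (J*2)/6 = (2*J)/6 = J/3)
l(q) = 1
r(u) = 1/u
C(S) = 4*S/(3*(5 + S)) (C(S) = (S + S/3)/(S + 5) = (4*S/3)/(5 + S) = 4*S/(3*(5 + S)))
(l(5)*C(r(2)))*24 = (1*((4/3)/(2*(5 + 1/2))))*24 = (1*((4/3)*(½)/(5 + ½)))*24 = (1*((4/3)*(½)/(11/2)))*24 = (1*((4/3)*(½)*(2/11)))*24 = (1*(4/33))*24 = (4/33)*24 = 32/11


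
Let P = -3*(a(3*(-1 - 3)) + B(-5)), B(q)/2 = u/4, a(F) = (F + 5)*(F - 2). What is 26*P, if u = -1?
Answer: -7605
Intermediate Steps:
a(F) = (-2 + F)*(5 + F) (a(F) = (5 + F)*(-2 + F) = (-2 + F)*(5 + F))
B(q) = -½ (B(q) = 2*(-1/4) = 2*(-1*¼) = 2*(-¼) = -½)
P = -585/2 (P = -3*((-10 + (3*(-1 - 3))² + 3*(3*(-1 - 3))) - ½) = -3*((-10 + (3*(-4))² + 3*(3*(-4))) - ½) = -3*((-10 + (-12)² + 3*(-12)) - ½) = -3*((-10 + 144 - 36) - ½) = -3*(98 - ½) = -3*195/2 = -585/2 ≈ -292.50)
26*P = 26*(-585/2) = -7605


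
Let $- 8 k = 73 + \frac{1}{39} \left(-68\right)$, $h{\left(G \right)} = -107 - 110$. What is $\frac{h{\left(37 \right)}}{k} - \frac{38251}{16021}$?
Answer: $\frac{139769465}{6360337} \approx 21.975$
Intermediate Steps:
$h{\left(G \right)} = -217$ ($h{\left(G \right)} = -107 - 110 = -217$)
$k = - \frac{2779}{312}$ ($k = - \frac{73 + \frac{1}{39} \left(-68\right)}{8} = - \frac{73 - \frac{68}{39}}{8} = \left(- \frac{1}{8}\right) \frac{2779}{39} = - \frac{2779}{312} \approx -8.907$)
$\frac{h{\left(37 \right)}}{k} - \frac{38251}{16021} = - \frac{217}{- \frac{2779}{312}} - \frac{38251}{16021} = \left(-217\right) \left(- \frac{312}{2779}\right) - \frac{38251}{16021} = \frac{9672}{397} - \frac{38251}{16021} = \frac{139769465}{6360337}$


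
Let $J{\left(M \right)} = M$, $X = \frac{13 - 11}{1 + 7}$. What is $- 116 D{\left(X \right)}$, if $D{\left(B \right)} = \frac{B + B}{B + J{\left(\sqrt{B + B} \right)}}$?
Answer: $\frac{232}{7} - \frac{464 \sqrt{2}}{7} \approx -60.599$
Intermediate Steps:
$X = \frac{1}{4}$ ($X = \frac{2}{8} = 2 \cdot \frac{1}{8} = \frac{1}{4} \approx 0.25$)
$D{\left(B \right)} = \frac{2 B}{B + \sqrt{2} \sqrt{B}}$ ($D{\left(B \right)} = \frac{B + B}{B + \sqrt{B + B}} = \frac{2 B}{B + \sqrt{2 B}} = \frac{2 B}{B + \sqrt{2} \sqrt{B}}$)
$- 116 D{\left(X \right)} = - 116 \cdot 2 \cdot \frac{1}{4} \frac{1}{\frac{1}{4} + \frac{\sqrt{2}}{2}} = - 116 \frac{1}{2 \left(\frac{1}{4} + \frac{\sqrt{2}}{2}\right)} = - \frac{58}{\frac{1}{4} + \frac{\sqrt{2}}{2}}$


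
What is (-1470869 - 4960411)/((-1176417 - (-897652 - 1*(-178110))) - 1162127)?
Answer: 3215640/809501 ≈ 3.9724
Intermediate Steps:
(-1470869 - 4960411)/((-1176417 - (-897652 - 1*(-178110))) - 1162127) = -6431280/((-1176417 - (-897652 + 178110)) - 1162127) = -6431280/((-1176417 - 1*(-719542)) - 1162127) = -6431280/((-1176417 + 719542) - 1162127) = -6431280/(-456875 - 1162127) = -6431280/(-1619002) = -6431280*(-1/1619002) = 3215640/809501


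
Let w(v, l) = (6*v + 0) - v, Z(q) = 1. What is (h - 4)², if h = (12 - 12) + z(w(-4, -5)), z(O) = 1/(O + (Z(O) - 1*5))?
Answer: 9409/576 ≈ 16.335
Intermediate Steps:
w(v, l) = 5*v (w(v, l) = 6*v - v = 5*v)
z(O) = 1/(-4 + O) (z(O) = 1/(O + (1 - 1*5)) = 1/(O + (1 - 5)) = 1/(O - 4) = 1/(-4 + O))
h = -1/24 (h = (12 - 12) + 1/(-4 + 5*(-4)) = 0 + 1/(-4 - 20) = 0 + 1/(-24) = 0 - 1/24 = -1/24 ≈ -0.041667)
(h - 4)² = (-1/24 - 4)² = (-97/24)² = 9409/576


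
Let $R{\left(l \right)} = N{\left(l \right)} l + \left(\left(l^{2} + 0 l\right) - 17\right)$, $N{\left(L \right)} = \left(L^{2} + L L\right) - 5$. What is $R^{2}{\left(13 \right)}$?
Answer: $20079361$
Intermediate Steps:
$N{\left(L \right)} = -5 + 2 L^{2}$ ($N{\left(L \right)} = \left(L^{2} + L^{2}\right) - 5 = 2 L^{2} - 5 = -5 + 2 L^{2}$)
$R{\left(l \right)} = -17 + l^{2} + l \left(-5 + 2 l^{2}\right)$ ($R{\left(l \right)} = \left(-5 + 2 l^{2}\right) l + \left(\left(l^{2} + 0 l\right) - 17\right) = l \left(-5 + 2 l^{2}\right) + \left(\left(l^{2} + 0\right) - 17\right) = l \left(-5 + 2 l^{2}\right) + \left(l^{2} - 17\right) = l \left(-5 + 2 l^{2}\right) + \left(-17 + l^{2}\right) = -17 + l^{2} + l \left(-5 + 2 l^{2}\right)$)
$R^{2}{\left(13 \right)} = \left(-17 + 13^{2} + 13 \left(-5 + 2 \cdot 13^{2}\right)\right)^{2} = \left(-17 + 169 + 13 \left(-5 + 2 \cdot 169\right)\right)^{2} = \left(-17 + 169 + 13 \left(-5 + 338\right)\right)^{2} = \left(-17 + 169 + 13 \cdot 333\right)^{2} = \left(-17 + 169 + 4329\right)^{2} = 4481^{2} = 20079361$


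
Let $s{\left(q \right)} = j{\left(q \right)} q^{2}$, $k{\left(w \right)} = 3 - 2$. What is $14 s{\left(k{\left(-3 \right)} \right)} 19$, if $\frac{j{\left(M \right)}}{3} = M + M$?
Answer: $1596$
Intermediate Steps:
$j{\left(M \right)} = 6 M$ ($j{\left(M \right)} = 3 \left(M + M\right) = 3 \cdot 2 M = 6 M$)
$k{\left(w \right)} = 1$ ($k{\left(w \right)} = 3 - 2 = 1$)
$s{\left(q \right)} = 6 q^{3}$ ($s{\left(q \right)} = 6 q q^{2} = 6 q^{3}$)
$14 s{\left(k{\left(-3 \right)} \right)} 19 = 14 \cdot 6 \cdot 1^{3} \cdot 19 = 14 \cdot 6 \cdot 1 \cdot 19 = 14 \cdot 6 \cdot 19 = 84 \cdot 19 = 1596$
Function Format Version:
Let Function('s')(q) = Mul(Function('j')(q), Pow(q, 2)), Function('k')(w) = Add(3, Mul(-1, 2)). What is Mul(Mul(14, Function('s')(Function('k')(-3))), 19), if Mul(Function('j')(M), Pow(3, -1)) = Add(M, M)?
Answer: 1596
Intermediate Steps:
Function('j')(M) = Mul(6, M) (Function('j')(M) = Mul(3, Add(M, M)) = Mul(3, Mul(2, M)) = Mul(6, M))
Function('k')(w) = 1 (Function('k')(w) = Add(3, -2) = 1)
Function('s')(q) = Mul(6, Pow(q, 3)) (Function('s')(q) = Mul(Mul(6, q), Pow(q, 2)) = Mul(6, Pow(q, 3)))
Mul(Mul(14, Function('s')(Function('k')(-3))), 19) = Mul(Mul(14, Mul(6, Pow(1, 3))), 19) = Mul(Mul(14, Mul(6, 1)), 19) = Mul(Mul(14, 6), 19) = Mul(84, 19) = 1596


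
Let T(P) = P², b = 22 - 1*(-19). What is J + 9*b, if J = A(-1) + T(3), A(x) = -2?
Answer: 376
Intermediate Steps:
b = 41 (b = 22 + 19 = 41)
J = 7 (J = -2 + 3² = -2 + 9 = 7)
J + 9*b = 7 + 9*41 = 7 + 369 = 376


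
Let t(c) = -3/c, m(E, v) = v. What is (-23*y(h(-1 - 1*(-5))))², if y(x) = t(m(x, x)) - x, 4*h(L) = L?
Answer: 8464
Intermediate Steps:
h(L) = L/4
y(x) = -x - 3/x (y(x) = -3/x - x = -x - 3/x)
(-23*y(h(-1 - 1*(-5))))² = (-23*(-(-1 - 1*(-5))/4 - 3*4/(-1 - 1*(-5))))² = (-23*(-(-1 + 5)/4 - 3*4/(-1 + 5)))² = (-23*(-4/4 - 3/1))² = (-23*(-1*1 - 3/1))² = (-23*(-1 - 3*1))² = (-23*(-1 - 3))² = (-23*(-4))² = 92² = 8464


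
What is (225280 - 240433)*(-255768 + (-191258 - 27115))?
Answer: 7184658573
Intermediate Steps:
(225280 - 240433)*(-255768 + (-191258 - 27115)) = -15153*(-255768 - 218373) = -15153*(-474141) = 7184658573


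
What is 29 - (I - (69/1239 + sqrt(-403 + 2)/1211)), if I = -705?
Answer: 303165/413 + I*sqrt(401)/1211 ≈ 734.06 + 0.016536*I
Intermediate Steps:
29 - (I - (69/1239 + sqrt(-403 + 2)/1211)) = 29 - (-705 - (69/1239 + sqrt(-403 + 2)/1211)) = 29 - (-705 - (69*(1/1239) + sqrt(-401)*(1/1211))) = 29 - (-705 - (23/413 + (I*sqrt(401))*(1/1211))) = 29 - (-705 - (23/413 + I*sqrt(401)/1211)) = 29 - (-705 + (-23/413 - I*sqrt(401)/1211)) = 29 - (-291188/413 - I*sqrt(401)/1211) = 29 + (291188/413 + I*sqrt(401)/1211) = 303165/413 + I*sqrt(401)/1211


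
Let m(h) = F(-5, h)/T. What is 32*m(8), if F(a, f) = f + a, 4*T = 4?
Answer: 96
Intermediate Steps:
T = 1 (T = (¼)*4 = 1)
F(a, f) = a + f
m(h) = -5 + h (m(h) = (-5 + h)/1 = (-5 + h)*1 = -5 + h)
32*m(8) = 32*(-5 + 8) = 32*3 = 96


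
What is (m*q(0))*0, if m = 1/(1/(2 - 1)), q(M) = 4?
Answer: 0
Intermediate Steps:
m = 1 (m = 1/(1/1) = 1/1 = 1)
(m*q(0))*0 = (1*4)*0 = 4*0 = 0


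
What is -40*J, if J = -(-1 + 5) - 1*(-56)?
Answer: -2080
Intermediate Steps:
J = 52 (J = -1*4 + 56 = -4 + 56 = 52)
-40*J = -40*52 = -2080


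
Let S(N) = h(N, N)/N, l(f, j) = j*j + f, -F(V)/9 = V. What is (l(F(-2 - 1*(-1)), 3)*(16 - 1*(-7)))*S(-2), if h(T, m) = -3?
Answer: 621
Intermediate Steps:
F(V) = -9*V
l(f, j) = f + j² (l(f, j) = j² + f = f + j²)
S(N) = -3/N
(l(F(-2 - 1*(-1)), 3)*(16 - 1*(-7)))*S(-2) = ((-9*(-2 - 1*(-1)) + 3²)*(16 - 1*(-7)))*(-3/(-2)) = ((-9*(-2 + 1) + 9)*(16 + 7))*(-3*(-½)) = ((-9*(-1) + 9)*23)*(3/2) = ((9 + 9)*23)*(3/2) = (18*23)*(3/2) = 414*(3/2) = 621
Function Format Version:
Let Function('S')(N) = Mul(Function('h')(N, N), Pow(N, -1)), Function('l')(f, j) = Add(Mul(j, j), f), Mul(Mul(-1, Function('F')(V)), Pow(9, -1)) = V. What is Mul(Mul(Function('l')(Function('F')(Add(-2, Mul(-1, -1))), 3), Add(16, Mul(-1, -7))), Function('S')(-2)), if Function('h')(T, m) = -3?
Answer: 621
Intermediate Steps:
Function('F')(V) = Mul(-9, V)
Function('l')(f, j) = Add(f, Pow(j, 2)) (Function('l')(f, j) = Add(Pow(j, 2), f) = Add(f, Pow(j, 2)))
Function('S')(N) = Mul(-3, Pow(N, -1))
Mul(Mul(Function('l')(Function('F')(Add(-2, Mul(-1, -1))), 3), Add(16, Mul(-1, -7))), Function('S')(-2)) = Mul(Mul(Add(Mul(-9, Add(-2, Mul(-1, -1))), Pow(3, 2)), Add(16, Mul(-1, -7))), Mul(-3, Pow(-2, -1))) = Mul(Mul(Add(Mul(-9, Add(-2, 1)), 9), Add(16, 7)), Mul(-3, Rational(-1, 2))) = Mul(Mul(Add(Mul(-9, -1), 9), 23), Rational(3, 2)) = Mul(Mul(Add(9, 9), 23), Rational(3, 2)) = Mul(Mul(18, 23), Rational(3, 2)) = Mul(414, Rational(3, 2)) = 621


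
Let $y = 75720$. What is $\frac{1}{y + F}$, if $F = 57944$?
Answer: $\frac{1}{133664} \approx 7.4814 \cdot 10^{-6}$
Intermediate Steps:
$\frac{1}{y + F} = \frac{1}{75720 + 57944} = \frac{1}{133664}$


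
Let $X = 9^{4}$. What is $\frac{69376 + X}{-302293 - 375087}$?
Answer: $- \frac{75937}{677380} \approx -0.1121$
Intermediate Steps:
$X = 6561$
$\frac{69376 + X}{-302293 - 375087} = \frac{69376 + 6561}{-302293 - 375087} = \frac{75937}{-677380} = 75937 \left(- \frac{1}{677380}\right) = - \frac{75937}{677380}$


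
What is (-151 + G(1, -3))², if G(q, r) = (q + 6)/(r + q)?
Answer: 95481/4 ≈ 23870.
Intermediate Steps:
G(q, r) = (6 + q)/(q + r)
(-151 + G(1, -3))² = (-151 + (6 + 1)/(1 - 3))² = (-151 + 7/(-2))² = (-151 - ½*7)² = (-151 - 7/2)² = (-309/2)² = 95481/4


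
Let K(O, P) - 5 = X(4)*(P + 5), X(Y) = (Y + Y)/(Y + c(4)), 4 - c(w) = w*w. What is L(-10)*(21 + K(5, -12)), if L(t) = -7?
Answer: -231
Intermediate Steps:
c(w) = 4 - w**2 (c(w) = 4 - w*w = 4 - w**2)
X(Y) = 2*Y/(-12 + Y) (X(Y) = (Y + Y)/(Y + (4 - 1*4**2)) = (2*Y)/(Y + (4 - 1*16)) = (2*Y)/(Y + (4 - 16)) = (2*Y)/(Y - 12) = (2*Y)/(-12 + Y) = 2*Y/(-12 + Y))
K(O, P) = -P (K(O, P) = 5 + (2*4/(-12 + 4))*(P + 5) = 5 + (2*4/(-8))*(5 + P) = 5 + (2*4*(-1/8))*(5 + P) = 5 - (5 + P) = 5 + (-5 - P) = -P)
L(-10)*(21 + K(5, -12)) = -7*(21 - 1*(-12)) = -7*(21 + 12) = -7*33 = -231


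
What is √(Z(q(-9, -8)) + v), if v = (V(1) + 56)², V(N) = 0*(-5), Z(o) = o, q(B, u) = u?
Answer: 2*√782 ≈ 55.929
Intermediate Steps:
V(N) = 0
v = 3136 (v = (0 + 56)² = 56² = 3136)
√(Z(q(-9, -8)) + v) = √(-8 + 3136) = √3128 = 2*√782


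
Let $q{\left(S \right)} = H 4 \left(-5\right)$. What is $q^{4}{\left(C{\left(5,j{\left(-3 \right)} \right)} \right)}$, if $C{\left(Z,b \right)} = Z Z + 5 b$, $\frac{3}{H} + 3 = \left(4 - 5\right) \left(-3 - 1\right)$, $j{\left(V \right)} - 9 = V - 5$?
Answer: $12960000$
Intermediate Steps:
$j{\left(V \right)} = 4 + V$ ($j{\left(V \right)} = 9 + \left(V - 5\right) = 9 + \left(-5 + V\right) = 4 + V$)
$H = 3$ ($H = \frac{3}{-3 + \left(4 - 5\right) \left(-3 - 1\right)} = \frac{3}{-3 - -4} = \frac{3}{-3 + 4} = \frac{3}{1} = 3 \cdot 1 = 3$)
$C{\left(Z,b \right)} = Z^{2} + 5 b$
$q{\left(S \right)} = -60$ ($q{\left(S \right)} = 3 \cdot 4 \left(-5\right) = 12 \left(-5\right) = -60$)
$q^{4}{\left(C{\left(5,j{\left(-3 \right)} \right)} \right)} = \left(-60\right)^{4} = 12960000$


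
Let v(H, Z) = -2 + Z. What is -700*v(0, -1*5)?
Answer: 4900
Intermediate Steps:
-700*v(0, -1*5) = -700*(-2 - 1*5) = -700*(-2 - 5) = -700*(-7) = 4900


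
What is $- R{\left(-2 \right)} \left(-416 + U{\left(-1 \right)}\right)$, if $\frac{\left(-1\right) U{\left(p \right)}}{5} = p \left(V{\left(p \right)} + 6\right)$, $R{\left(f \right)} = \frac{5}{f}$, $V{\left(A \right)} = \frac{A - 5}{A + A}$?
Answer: $- \frac{1855}{2} \approx -927.5$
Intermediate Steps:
$V{\left(A \right)} = \frac{-5 + A}{2 A}$
$U{\left(p \right)} = - 5 p \left(6 + \frac{-5 + p}{2 p}\right)$ ($U{\left(p \right)} = - 5 p \left(\frac{-5 + p}{2 p} + 6\right) = - 5 p \left(6 + \frac{-5 + p}{2 p}\right)$)
$- R{\left(-2 \right)} \left(-416 + U{\left(-1 \right)}\right) = - \frac{5}{-2} \left(-416 + \left(\frac{25}{2} - - \frac{65}{2}\right)\right) = - \frac{5 \left(-1\right)}{2} \left(-416 + \left(\frac{25}{2} + \frac{65}{2}\right)\right) = \left(-1\right) \left(- \frac{5}{2}\right) \left(-416 + 45\right) = \frac{5}{2} \left(-371\right) = - \frac{1855}{2}$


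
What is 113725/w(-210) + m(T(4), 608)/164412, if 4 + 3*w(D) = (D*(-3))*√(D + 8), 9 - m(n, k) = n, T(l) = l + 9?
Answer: -14043359479/823846089762 - 107470125*I*√202/40086908 ≈ -0.017046 - 38.103*I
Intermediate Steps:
T(l) = 9 + l
m(n, k) = 9 - n
w(D) = -4/3 - D*√(8 + D) (w(D) = -4/3 + ((D*(-3))*√(D + 8))/3 = -4/3 + ((-3*D)*√(8 + D))/3 = -4/3 + (-3*D*√(8 + D))/3 = -4/3 - D*√(8 + D))
113725/w(-210) + m(T(4), 608)/164412 = 113725/(-4/3 - 1*(-210)*√(8 - 210)) + (9 - (9 + 4))/164412 = 113725/(-4/3 - 1*(-210)*√(-202)) + (9 - 1*13)*(1/164412) = 113725/(-4/3 - 1*(-210)*I*√202) + (9 - 13)*(1/164412) = 113725/(-4/3 + 210*I*√202) - 4*1/164412 = 113725/(-4/3 + 210*I*√202) - 1/41103 = -1/41103 + 113725/(-4/3 + 210*I*√202)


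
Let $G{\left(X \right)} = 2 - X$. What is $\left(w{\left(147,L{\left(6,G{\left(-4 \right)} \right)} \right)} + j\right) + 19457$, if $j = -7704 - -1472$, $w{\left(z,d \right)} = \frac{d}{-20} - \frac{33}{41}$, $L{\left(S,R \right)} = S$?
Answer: $\frac{5421797}{410} \approx 13224.0$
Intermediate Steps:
$w{\left(z,d \right)} = - \frac{33}{41} - \frac{d}{20}$ ($w{\left(z,d \right)} = d \left(- \frac{1}{20}\right) - \frac{33}{41} = - \frac{d}{20} - \frac{33}{41} = - \frac{33}{41} - \frac{d}{20}$)
$j = -6232$ ($j = -7704 + 1472 = -6232$)
$\left(w{\left(147,L{\left(6,G{\left(-4 \right)} \right)} \right)} + j\right) + 19457 = \left(\left(- \frac{33}{41} - \frac{3}{10}\right) - 6232\right) + 19457 = \left(- \frac{453}{410} - 6232\right) + 19457 = - \frac{2555573}{410} + 19457 = \frac{5421797}{410}$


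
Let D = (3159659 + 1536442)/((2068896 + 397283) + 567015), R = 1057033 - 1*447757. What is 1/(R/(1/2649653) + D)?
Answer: 3033194/4896697340845578333 ≈ 6.1944e-13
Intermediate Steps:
R = 609276 (R = 1057033 - 447757 = 609276)
D = 4696101/3033194 (D = 4696101/(2466179 + 567015) = 4696101/3033194 ≈ 1.5482)
1/(R/(1/2649653) + D) = 1/(609276/(1/2649653) + 4696101/3033194) = 1/(609276*2649653 + 4696101/3033194) = 1/(1614369981228 + 4696101/3033194) = 1/(4896697340845578333/3033194) = 3033194/4896697340845578333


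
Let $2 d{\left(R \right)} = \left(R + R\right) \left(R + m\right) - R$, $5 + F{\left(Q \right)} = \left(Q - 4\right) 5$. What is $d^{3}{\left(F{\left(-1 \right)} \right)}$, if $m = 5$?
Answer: $447697125$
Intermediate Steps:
$F{\left(Q \right)} = -25 + 5 Q$ ($F{\left(Q \right)} = -5 + \left(Q - 4\right) 5 = -5 + \left(-4 + Q\right) 5 = -5 + \left(-20 + 5 Q\right) = -25 + 5 Q$)
$d{\left(R \right)} = - \frac{R}{2} + R \left(5 + R\right)$ ($d{\left(R \right)} = \frac{\left(R + R\right) \left(R + 5\right) - R}{2} = \frac{2 R \left(5 + R\right) - R}{2} = \frac{- R + 2 R \left(5 + R\right)}{2} = - \frac{R}{2} + R \left(5 + R\right)$)
$d^{3}{\left(F{\left(-1 \right)} \right)} = \left(\frac{\left(-25 + 5 \left(-1\right)\right) \left(9 + 2 \left(-25 + 5 \left(-1\right)\right)\right)}{2}\right)^{3} = \left(\frac{\left(-25 - 5\right) \left(9 + 2 \left(-25 - 5\right)\right)}{2}\right)^{3} = \left(\frac{1}{2} \left(-30\right) \left(9 + 2 \left(-30\right)\right)\right)^{3} = \left(\frac{1}{2} \left(-30\right) \left(9 - 60\right)\right)^{3} = \left(\frac{1}{2} \left(-30\right) \left(-51\right)\right)^{3} = 765^{3} = 447697125$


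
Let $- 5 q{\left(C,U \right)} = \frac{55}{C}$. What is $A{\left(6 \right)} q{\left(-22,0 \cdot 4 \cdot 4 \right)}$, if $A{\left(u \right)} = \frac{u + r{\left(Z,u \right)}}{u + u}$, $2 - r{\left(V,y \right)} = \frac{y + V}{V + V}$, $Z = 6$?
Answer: $\frac{7}{24} \approx 0.29167$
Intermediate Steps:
$r{\left(V,y \right)} = 2 - \frac{V + y}{2 V}$ ($r{\left(V,y \right)} = 2 - \frac{y + V}{V + V} = 2 - \frac{V + y}{2 V}$)
$q{\left(C,U \right)} = - \frac{11}{C}$ ($q{\left(C,U \right)} = - \frac{55 \frac{1}{C}}{5} = - \frac{11}{C}$)
$A{\left(u \right)} = \frac{\frac{3}{2} + \frac{11 u}{12}}{2 u}$ ($A{\left(u \right)} = \frac{u + \frac{- u + 3 \cdot 6}{2 \cdot 6}}{u + u} = \frac{u + \frac{1}{2} \cdot \frac{1}{6} \left(- u + 18\right)}{2 u} = \left(u + \frac{1}{2} \cdot \frac{1}{6} \left(18 - u\right)\right) \frac{1}{2 u} = \left(u - \left(- \frac{3}{2} + \frac{u}{12}\right)\right) \frac{1}{2 u} = \left(\frac{3}{2} + \frac{11 u}{12}\right) \frac{1}{2 u} = \frac{\frac{3}{2} + \frac{11 u}{12}}{2 u}$)
$A{\left(6 \right)} q{\left(-22,0 \cdot 4 \cdot 4 \right)} = \frac{18 + 11 \cdot 6}{24 \cdot 6} \left(- \frac{11}{-22}\right) = \frac{1}{24} \cdot \frac{1}{6} \left(18 + 66\right) \left(\left(-11\right) \left(- \frac{1}{22}\right)\right) = \frac{1}{24} \cdot \frac{1}{6} \cdot 84 \cdot \frac{1}{2} = \frac{7}{12} \cdot \frac{1}{2} = \frac{7}{24}$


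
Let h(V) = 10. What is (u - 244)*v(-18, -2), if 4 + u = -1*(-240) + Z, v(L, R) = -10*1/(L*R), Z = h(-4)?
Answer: -5/9 ≈ -0.55556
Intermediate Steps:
Z = 10
v(L, R) = -10/(L*R)
u = 246 (u = -4 + (-1*(-240) + 10) = -4 + (240 + 10) = -4 + 250 = 246)
(u - 244)*v(-18, -2) = (246 - 244)*(-10/(-18*(-2))) = 2*(-10*(-1/18)*(-½)) = 2*(-5/18) = -5/9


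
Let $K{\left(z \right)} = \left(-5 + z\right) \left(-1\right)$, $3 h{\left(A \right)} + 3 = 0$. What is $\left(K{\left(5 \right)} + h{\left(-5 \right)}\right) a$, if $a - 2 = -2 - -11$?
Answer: $-11$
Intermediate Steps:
$h{\left(A \right)} = -1$ ($h{\left(A \right)} = -1 + \frac{1}{3} \cdot 0 = -1 + 0 = -1$)
$a = 11$ ($a = 2 - -9 = 2 + \left(-2 + 11\right) = 2 + 9 = 11$)
$K{\left(z \right)} = 5 - z$
$\left(K{\left(5 \right)} + h{\left(-5 \right)}\right) a = \left(\left(5 - 5\right) - 1\right) 11 = \left(0 - 1\right) 11 = \left(-1\right) 11 = -11$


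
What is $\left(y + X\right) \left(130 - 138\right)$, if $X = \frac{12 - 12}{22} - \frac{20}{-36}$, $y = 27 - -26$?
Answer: $- \frac{3856}{9} \approx -428.44$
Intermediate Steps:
$y = 53$ ($y = 27 + 26 = 53$)
$X = \frac{5}{9}$ ($X = \left(12 - 12\right) \frac{1}{22} - - \frac{5}{9} = 0 \cdot \frac{1}{22} + \frac{5}{9} = 0 + \frac{5}{9} = \frac{5}{9} \approx 0.55556$)
$\left(y + X\right) \left(130 - 138\right) = \left(53 + \frac{5}{9}\right) \left(130 - 138\right) = \frac{482 \left(130 - 138\right)}{9} = \frac{482}{9} \left(-8\right) = - \frac{3856}{9}$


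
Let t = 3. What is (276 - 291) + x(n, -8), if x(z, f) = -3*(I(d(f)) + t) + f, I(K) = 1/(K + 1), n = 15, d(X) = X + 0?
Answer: -221/7 ≈ -31.571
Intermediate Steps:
d(X) = X
I(K) = 1/(1 + K)
x(z, f) = -9 + f - 3/(1 + f) (x(z, f) = -3*(1/(1 + f) + 3) + f = -3*(3 + 1/(1 + f)) + f = (-9 - 3/(1 + f)) + f = -9 + f - 3/(1 + f))
(276 - 291) + x(n, -8) = (276 - 291) + (-3 + (1 - 8)*(-9 - 8))/(1 - 8) = -15 + (-3 - 7*(-17))/(-7) = -15 - (-3 + 119)/7 = -15 - ⅐*116 = -15 - 116/7 = -221/7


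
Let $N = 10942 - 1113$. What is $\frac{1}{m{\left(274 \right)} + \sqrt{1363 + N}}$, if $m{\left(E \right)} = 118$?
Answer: $\frac{59}{1366} - \frac{\sqrt{2798}}{1366} \approx 0.0044684$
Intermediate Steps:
$N = 9829$ ($N = 10942 + \left(-6331 + 5218\right) = 10942 - 1113 = 9829$)
$\frac{1}{m{\left(274 \right)} + \sqrt{1363 + N}} = \frac{1}{118 + \sqrt{1363 + 9829}} = \frac{1}{118 + \sqrt{11192}} = \frac{1}{118 + 2 \sqrt{2798}}$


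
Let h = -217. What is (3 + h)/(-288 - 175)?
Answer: 214/463 ≈ 0.46220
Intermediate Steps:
(3 + h)/(-288 - 175) = (3 - 217)/(-288 - 175) = -214/(-463) = -214*(-1/463) = 214/463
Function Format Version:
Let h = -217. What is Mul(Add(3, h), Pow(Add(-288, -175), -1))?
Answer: Rational(214, 463) ≈ 0.46220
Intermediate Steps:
Mul(Add(3, h), Pow(Add(-288, -175), -1)) = Mul(Add(3, -217), Pow(Add(-288, -175), -1)) = Mul(-214, Pow(-463, -1)) = Mul(-214, Rational(-1, 463)) = Rational(214, 463)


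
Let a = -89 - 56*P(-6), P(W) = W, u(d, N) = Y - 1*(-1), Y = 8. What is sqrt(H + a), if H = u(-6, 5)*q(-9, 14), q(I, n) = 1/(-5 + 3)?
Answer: sqrt(970)/2 ≈ 15.572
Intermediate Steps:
u(d, N) = 9 (u(d, N) = 8 - 1*(-1) = 8 + 1 = 9)
q(I, n) = -1/2 (q(I, n) = 1/(-2) = -1/2)
H = -9/2 (H = 9*(-1/2) = -9/2 ≈ -4.5000)
a = 247 (a = -89 - 56*(-6) = -89 + 336 = 247)
sqrt(H + a) = sqrt(-9/2 + 247) = sqrt(485/2) = sqrt(970)/2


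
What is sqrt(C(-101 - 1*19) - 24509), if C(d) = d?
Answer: I*sqrt(24629) ≈ 156.94*I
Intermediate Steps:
sqrt(C(-101 - 1*19) - 24509) = sqrt((-101 - 1*19) - 24509) = sqrt((-101 - 19) - 24509) = sqrt(-120 - 24509) = sqrt(-24629) = I*sqrt(24629)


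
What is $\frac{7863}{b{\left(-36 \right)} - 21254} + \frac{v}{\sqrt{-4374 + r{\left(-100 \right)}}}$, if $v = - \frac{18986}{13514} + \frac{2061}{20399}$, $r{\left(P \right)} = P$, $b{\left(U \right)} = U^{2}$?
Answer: $- \frac{7863}{19958} + \frac{89860765 i \sqrt{4474}}{308339228191} \approx -0.39398 + 0.019493 i$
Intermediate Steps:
$v = - \frac{179721530}{137836043}$ ($v = \left(-18986\right) \frac{1}{13514} + 2061 \cdot \frac{1}{20399} = - \frac{9493}{6757} + \frac{2061}{20399} = - \frac{179721530}{137836043} \approx -1.3039$)
$\frac{7863}{b{\left(-36 \right)} - 21254} + \frac{v}{\sqrt{-4374 + r{\left(-100 \right)}}} = \frac{7863}{\left(-36\right)^{2} - 21254} - \frac{179721530}{137836043 \sqrt{-4374 - 100}} = \frac{7863}{1296 - 21254} - \frac{179721530}{137836043 \sqrt{-4474}} = \frac{7863}{-19958} - \frac{179721530}{137836043 i \sqrt{4474}} = 7863 \left(- \frac{1}{19958}\right) - \frac{179721530 \left(- \frac{i \sqrt{4474}}{4474}\right)}{137836043} = - \frac{7863}{19958} + \frac{89860765 i \sqrt{4474}}{308339228191}$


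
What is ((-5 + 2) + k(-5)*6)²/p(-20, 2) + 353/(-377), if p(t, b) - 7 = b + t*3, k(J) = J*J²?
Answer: -71260132/6409 ≈ -11119.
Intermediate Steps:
k(J) = J³
p(t, b) = 7 + b + 3*t (p(t, b) = 7 + (b + t*3) = 7 + (b + 3*t) = 7 + b + 3*t)
((-5 + 2) + k(-5)*6)²/p(-20, 2) + 353/(-377) = ((-5 + 2) + (-5)³*6)²/(7 + 2 + 3*(-20)) + 353/(-377) = (-3 - 125*6)²/(7 + 2 - 60) + 353*(-1/377) = (-3 - 750)²/(-51) - 353/377 = (-753)²*(-1/51) - 353/377 = 567009*(-1/51) - 353/377 = -189003/17 - 353/377 = -71260132/6409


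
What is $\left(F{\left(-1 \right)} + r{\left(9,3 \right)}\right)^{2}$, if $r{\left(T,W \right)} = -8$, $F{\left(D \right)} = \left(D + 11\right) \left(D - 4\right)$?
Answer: $3364$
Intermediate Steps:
$F{\left(D \right)} = \left(-4 + D\right) \left(11 + D\right)$ ($F{\left(D \right)} = \left(11 + D\right) \left(-4 + D\right) = \left(-4 + D\right) \left(11 + D\right)$)
$\left(F{\left(-1 \right)} + r{\left(9,3 \right)}\right)^{2} = \left(\left(-44 + \left(-1\right)^{2} + 7 \left(-1\right)\right) - 8\right)^{2} = \left(\left(-44 + 1 - 7\right) - 8\right)^{2} = \left(-50 - 8\right)^{2} = \left(-58\right)^{2} = 3364$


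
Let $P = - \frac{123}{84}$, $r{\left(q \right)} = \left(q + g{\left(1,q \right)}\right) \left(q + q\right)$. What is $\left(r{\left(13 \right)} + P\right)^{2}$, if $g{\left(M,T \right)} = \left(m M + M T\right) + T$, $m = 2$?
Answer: $\frac{888457249}{784} \approx 1.1332 \cdot 10^{6}$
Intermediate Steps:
$g{\left(M,T \right)} = T + 2 M + M T$ ($g{\left(M,T \right)} = \left(2 M + M T\right) + T = T + 2 M + M T$)
$r{\left(q \right)} = 2 q \left(2 + 3 q\right)$ ($r{\left(q \right)} = \left(q + \left(q + 2 \cdot 1 + 1 q\right)\right) \left(q + q\right) = \left(q + \left(q + 2 + q\right)\right) 2 q = \left(q + \left(2 + 2 q\right)\right) 2 q = \left(2 + 3 q\right) 2 q = 2 q \left(2 + 3 q\right)$)
$P = - \frac{41}{28}$ ($P = \left(-123\right) \frac{1}{84} = - \frac{41}{28} \approx -1.4643$)
$\left(r{\left(13 \right)} + P\right)^{2} = \left(2 \cdot 13 \left(2 + 3 \cdot 13\right) - \frac{41}{28}\right)^{2} = \left(2 \cdot 13 \left(2 + 39\right) - \frac{41}{28}\right)^{2} = \left(2 \cdot 13 \cdot 41 - \frac{41}{28}\right)^{2} = \left(1066 - \frac{41}{28}\right)^{2} = \left(\frac{29807}{28}\right)^{2} = \frac{888457249}{784}$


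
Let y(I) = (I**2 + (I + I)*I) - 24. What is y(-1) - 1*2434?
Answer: -2455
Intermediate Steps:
y(I) = -24 + 3*I**2 (y(I) = (I**2 + (2*I)*I) - 24 = (I**2 + 2*I**2) - 24 = 3*I**2 - 24 = -24 + 3*I**2)
y(-1) - 1*2434 = (-24 + 3*(-1)**2) - 1*2434 = (-24 + 3*1) - 2434 = (-24 + 3) - 2434 = -21 - 2434 = -2455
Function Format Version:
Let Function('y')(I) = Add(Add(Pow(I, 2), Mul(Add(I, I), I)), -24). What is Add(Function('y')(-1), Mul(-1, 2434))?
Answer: -2455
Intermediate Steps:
Function('y')(I) = Add(-24, Mul(3, Pow(I, 2))) (Function('y')(I) = Add(Add(Pow(I, 2), Mul(Mul(2, I), I)), -24) = Add(Add(Pow(I, 2), Mul(2, Pow(I, 2))), -24) = Add(Mul(3, Pow(I, 2)), -24) = Add(-24, Mul(3, Pow(I, 2))))
Add(Function('y')(-1), Mul(-1, 2434)) = Add(Add(-24, Mul(3, Pow(-1, 2))), Mul(-1, 2434)) = Add(Add(-24, Mul(3, 1)), -2434) = Add(Add(-24, 3), -2434) = Add(-21, -2434) = -2455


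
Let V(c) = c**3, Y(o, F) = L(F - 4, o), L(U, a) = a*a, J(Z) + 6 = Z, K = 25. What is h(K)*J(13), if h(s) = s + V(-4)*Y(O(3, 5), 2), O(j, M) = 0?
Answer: 175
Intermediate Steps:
J(Z) = -6 + Z
L(U, a) = a**2
Y(o, F) = o**2
h(s) = s (h(s) = s + (-4)**3*0**2 = s - 64*0 = s + 0 = s)
h(K)*J(13) = 25*(-6 + 13) = 25*7 = 175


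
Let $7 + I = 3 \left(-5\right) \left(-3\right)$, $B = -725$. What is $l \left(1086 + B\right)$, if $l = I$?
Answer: $13718$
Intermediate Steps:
$I = 38$ ($I = -7 + 3 \left(-5\right) \left(-3\right) = -7 - -45 = -7 + 45 = 38$)
$l = 38$
$l \left(1086 + B\right) = 38 \left(1086 - 725\right) = 38 \cdot 361 = 13718$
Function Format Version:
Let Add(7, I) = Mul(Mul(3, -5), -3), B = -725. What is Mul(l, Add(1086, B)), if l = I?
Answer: 13718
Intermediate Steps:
I = 38 (I = Add(-7, Mul(Mul(3, -5), -3)) = Add(-7, Mul(-15, -3)) = Add(-7, 45) = 38)
l = 38
Mul(l, Add(1086, B)) = Mul(38, Add(1086, -725)) = Mul(38, 361) = 13718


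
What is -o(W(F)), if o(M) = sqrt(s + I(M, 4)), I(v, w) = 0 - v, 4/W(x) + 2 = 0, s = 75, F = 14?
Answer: -sqrt(77) ≈ -8.7750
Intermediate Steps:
W(x) = -2 (W(x) = 4/(-2 + 0) = 4/(-2) = 4*(-1/2) = -2)
I(v, w) = -v
o(M) = sqrt(75 - M)
-o(W(F)) = -sqrt(75 - 1*(-2)) = -sqrt(75 + 2) = -sqrt(77)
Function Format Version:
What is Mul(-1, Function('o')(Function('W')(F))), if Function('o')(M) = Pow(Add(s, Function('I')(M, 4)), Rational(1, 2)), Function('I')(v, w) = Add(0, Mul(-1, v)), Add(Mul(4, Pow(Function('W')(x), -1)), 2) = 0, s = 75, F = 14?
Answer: Mul(-1, Pow(77, Rational(1, 2))) ≈ -8.7750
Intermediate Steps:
Function('W')(x) = -2 (Function('W')(x) = Mul(4, Pow(Add(-2, 0), -1)) = Mul(4, Pow(-2, -1)) = Mul(4, Rational(-1, 2)) = -2)
Function('I')(v, w) = Mul(-1, v)
Function('o')(M) = Pow(Add(75, Mul(-1, M)), Rational(1, 2))
Mul(-1, Function('o')(Function('W')(F))) = Mul(-1, Pow(Add(75, Mul(-1, -2)), Rational(1, 2))) = Mul(-1, Pow(Add(75, 2), Rational(1, 2))) = Mul(-1, Pow(77, Rational(1, 2)))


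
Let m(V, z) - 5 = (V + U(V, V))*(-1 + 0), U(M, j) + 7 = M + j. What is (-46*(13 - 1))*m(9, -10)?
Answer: 8280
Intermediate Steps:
U(M, j) = -7 + M + j (U(M, j) = -7 + (M + j) = -7 + M + j)
m(V, z) = 12 - 3*V (m(V, z) = 5 + (V + (-7 + V + V))*(-1 + 0) = 5 + (V + (-7 + 2*V))*(-1) = 5 + (-7 + 3*V)*(-1) = 5 + (7 - 3*V) = 12 - 3*V)
(-46*(13 - 1))*m(9, -10) = (-46*(13 - 1))*(12 - 3*9) = (-46*12)*(12 - 27) = -552*(-15) = 8280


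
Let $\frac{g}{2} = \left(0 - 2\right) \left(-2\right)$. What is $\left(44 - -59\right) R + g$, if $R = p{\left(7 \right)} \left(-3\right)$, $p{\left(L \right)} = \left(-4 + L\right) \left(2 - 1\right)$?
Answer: $-919$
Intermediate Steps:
$p{\left(L \right)} = -4 + L$ ($p{\left(L \right)} = \left(-4 + L\right) 1 = -4 + L$)
$R = -9$ ($R = \left(-4 + 7\right) \left(-3\right) = 3 \left(-3\right) = -9$)
$g = 8$ ($g = 2 \left(0 - 2\right) \left(-2\right) = 2 \left(\left(-2\right) \left(-2\right)\right) = 2 \cdot 4 = 8$)
$\left(44 - -59\right) R + g = \left(44 - -59\right) \left(-9\right) + 8 = \left(44 + 59\right) \left(-9\right) + 8 = 103 \left(-9\right) + 8 = -927 + 8 = -919$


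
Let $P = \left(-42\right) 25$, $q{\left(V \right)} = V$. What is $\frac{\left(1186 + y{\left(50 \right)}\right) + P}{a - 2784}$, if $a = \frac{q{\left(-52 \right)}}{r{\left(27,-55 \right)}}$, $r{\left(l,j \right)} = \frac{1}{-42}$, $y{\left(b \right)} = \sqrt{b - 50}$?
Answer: $- \frac{17}{75} \approx -0.22667$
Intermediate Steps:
$y{\left(b \right)} = \sqrt{-50 + b}$
$r{\left(l,j \right)} = - \frac{1}{42}$
$P = -1050$
$a = 2184$ ($a = - \frac{52}{- \frac{1}{42}} = \left(-52\right) \left(-42\right) = 2184$)
$\frac{\left(1186 + y{\left(50 \right)}\right) + P}{a - 2784} = \frac{\left(1186 + \sqrt{-50 + 50}\right) - 1050}{2184 - 2784} = \frac{\left(1186 + \sqrt{0}\right) - 1050}{-600} = \left(\left(1186 + 0\right) - 1050\right) \left(- \frac{1}{600}\right) = \left(1186 - 1050\right) \left(- \frac{1}{600}\right) = 136 \left(- \frac{1}{600}\right) = - \frac{17}{75}$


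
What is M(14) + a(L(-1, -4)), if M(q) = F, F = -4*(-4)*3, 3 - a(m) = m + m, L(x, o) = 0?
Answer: 51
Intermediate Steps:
a(m) = 3 - 2*m (a(m) = 3 - (m + m) = 3 - 2*m)
F = 48 (F = 16*3 = 48)
M(q) = 48
M(14) + a(L(-1, -4)) = 48 + (3 - 2*0) = 48 + (3 + 0) = 48 + 3 = 51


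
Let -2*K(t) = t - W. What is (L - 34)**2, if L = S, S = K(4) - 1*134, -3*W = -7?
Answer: 1026169/36 ≈ 28505.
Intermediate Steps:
W = 7/3 (W = -1/3*(-7) = 7/3 ≈ 2.3333)
K(t) = 7/6 - t/2 (K(t) = -(t - 1*7/3)/2 = -(t - 7/3)/2 = -(-7/3 + t)/2 = 7/6 - t/2)
S = -809/6 (S = (7/6 - 1/2*4) - 1*134 = (7/6 - 2) - 134 = -5/6 - 134 = -809/6 ≈ -134.83)
L = -809/6 ≈ -134.83
(L - 34)**2 = (-809/6 - 34)**2 = (-1013/6)**2 = 1026169/36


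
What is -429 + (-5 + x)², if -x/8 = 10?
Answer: 6796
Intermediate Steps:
x = -80 (x = -8*10 = -80)
-429 + (-5 + x)² = -429 + (-5 - 80)² = -429 + (-85)² = -429 + 7225 = 6796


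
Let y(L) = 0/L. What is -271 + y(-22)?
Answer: -271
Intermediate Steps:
y(L) = 0
-271 + y(-22) = -271 + 0 = -271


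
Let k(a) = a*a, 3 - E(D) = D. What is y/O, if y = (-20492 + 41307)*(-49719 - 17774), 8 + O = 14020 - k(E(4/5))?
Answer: -35121669875/350179 ≈ -1.0030e+5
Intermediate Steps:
E(D) = 3 - D
k(a) = a²
O = 350179/25 (O = -8 + (14020 - (3 - 4/5)²) = -8 + (14020 - (3 - 1*⅘)²) = -8 + (14020 - (3 - ⅘)²) = -8 + (14020 - (11/5)²) = -8 + (14020 - 1*121/25) = -8 + (14020 - 121/25) = -8 + 350379/25 = 350179/25 ≈ 14007.)
y = -1404866795 (y = 20815*(-67493) = -1404866795)
y/O = -1404866795/350179/25 = -1404866795*25/350179 = -35121669875/350179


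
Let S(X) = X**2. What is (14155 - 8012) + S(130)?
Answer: 23043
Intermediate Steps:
(14155 - 8012) + S(130) = (14155 - 8012) + 130**2 = 6143 + 16900 = 23043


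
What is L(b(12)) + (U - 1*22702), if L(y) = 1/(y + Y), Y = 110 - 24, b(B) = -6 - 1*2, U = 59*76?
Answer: -1421003/78 ≈ -18218.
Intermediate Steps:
U = 4484
b(B) = -8 (b(B) = -6 - 2 = -8)
Y = 86
L(y) = 1/(86 + y) (L(y) = 1/(y + 86) = 1/(86 + y))
L(b(12)) + (U - 1*22702) = 1/(86 - 8) + (4484 - 1*22702) = 1/78 + (4484 - 22702) = 1/78 - 18218 = -1421003/78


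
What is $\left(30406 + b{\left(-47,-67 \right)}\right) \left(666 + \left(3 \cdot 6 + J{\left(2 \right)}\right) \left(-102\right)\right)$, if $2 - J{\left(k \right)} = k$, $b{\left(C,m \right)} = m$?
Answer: $-35496630$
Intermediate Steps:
$J{\left(k \right)} = 2 - k$
$\left(30406 + b{\left(-47,-67 \right)}\right) \left(666 + \left(3 \cdot 6 + J{\left(2 \right)}\right) \left(-102\right)\right) = \left(30406 - 67\right) \left(666 + \left(3 \cdot 6 + \left(2 - 2\right)\right) \left(-102\right)\right) = 30339 \left(666 + \left(18 + \left(2 - 2\right)\right) \left(-102\right)\right) = 30339 \left(666 + \left(18 + 0\right) \left(-102\right)\right) = 30339 \left(666 + 18 \left(-102\right)\right) = 30339 \left(666 - 1836\right) = 30339 \left(-1170\right) = -35496630$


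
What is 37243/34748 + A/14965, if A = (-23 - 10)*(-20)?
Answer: 1589795/1424668 ≈ 1.1159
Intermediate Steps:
A = 660 (A = -33*(-20) = 660)
37243/34748 + A/14965 = 37243/34748 + 660/14965 = 37243*(1/34748) + 660*(1/14965) = 37243/34748 + 132/2993 = 1589795/1424668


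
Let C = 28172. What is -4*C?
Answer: -112688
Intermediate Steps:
-4*C = -4*28172 = -112688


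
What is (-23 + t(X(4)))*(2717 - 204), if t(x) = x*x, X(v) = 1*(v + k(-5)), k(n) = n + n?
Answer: 32669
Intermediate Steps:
k(n) = 2*n
X(v) = -10 + v (X(v) = 1*(v + 2*(-5)) = 1*(v - 10) = 1*(-10 + v) = -10 + v)
t(x) = x²
(-23 + t(X(4)))*(2717 - 204) = (-23 + (-10 + 4)²)*(2717 - 204) = (-23 + (-6)²)*2513 = (-23 + 36)*2513 = 13*2513 = 32669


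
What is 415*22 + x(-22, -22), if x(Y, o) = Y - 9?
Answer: 9099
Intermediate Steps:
x(Y, o) = -9 + Y
415*22 + x(-22, -22) = 415*22 + (-9 - 22) = 9130 - 31 = 9099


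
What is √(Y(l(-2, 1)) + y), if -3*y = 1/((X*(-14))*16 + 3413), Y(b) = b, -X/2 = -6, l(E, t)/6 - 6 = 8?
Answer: √15894813/435 ≈ 9.1651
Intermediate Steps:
l(E, t) = 84 (l(E, t) = 36 + 6*8 = 36 + 48 = 84)
X = 12 (X = -2*(-6) = 12)
y = -1/2175 (y = -1/(3*((12*(-14))*16 + 3413)) = -1/(3*(-168*16 + 3413)) = -1/(3*(-2688 + 3413)) = -⅓/725 = -⅓*1/725 = -1/2175 ≈ -0.00045977)
√(Y(l(-2, 1)) + y) = √(84 - 1/2175) = √(182699/2175) = √15894813/435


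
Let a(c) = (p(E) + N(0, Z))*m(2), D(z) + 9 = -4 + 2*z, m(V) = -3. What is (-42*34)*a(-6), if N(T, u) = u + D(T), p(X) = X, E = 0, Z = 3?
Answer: -42840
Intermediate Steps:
D(z) = -13 + 2*z (D(z) = -9 + (-4 + 2*z) = -13 + 2*z)
N(T, u) = -13 + u + 2*T (N(T, u) = u + (-13 + 2*T) = -13 + u + 2*T)
a(c) = 30 (a(c) = (0 + (-13 + 3 + 2*0))*(-3) = (0 + (-13 + 3 + 0))*(-3) = (0 - 10)*(-3) = -10*(-3) = 30)
(-42*34)*a(-6) = -42*34*30 = -1428*30 = -42840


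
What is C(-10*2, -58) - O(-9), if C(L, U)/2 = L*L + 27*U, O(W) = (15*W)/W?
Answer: -2347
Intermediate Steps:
O(W) = 15
C(L, U) = 2*L² + 54*U (C(L, U) = 2*(L*L + 27*U) = 2*(L² + 27*U) = 2*L² + 54*U)
C(-10*2, -58) - O(-9) = (2*(-10*2)² + 54*(-58)) - 1*15 = (2*(-20)² - 3132) - 15 = (2*400 - 3132) - 15 = (800 - 3132) - 15 = -2332 - 15 = -2347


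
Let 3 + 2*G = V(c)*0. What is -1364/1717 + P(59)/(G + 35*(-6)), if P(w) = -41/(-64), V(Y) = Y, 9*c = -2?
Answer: -18533501/23241312 ≈ -0.79744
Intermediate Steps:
c = -2/9 (c = (⅑)*(-2) = -2/9 ≈ -0.22222)
P(w) = 41/64 (P(w) = -41*(-1/64) = 41/64)
G = -3/2 (G = -3/2 + (-2/9*0)/2 = -3/2 + (½)*0 = -3/2 + 0 = -3/2 ≈ -1.5000)
-1364/1717 + P(59)/(G + 35*(-6)) = -1364/1717 + 41/(64*(-3/2 + 35*(-6))) = -1364*1/1717 + 41/(64*(-3/2 - 210)) = -1364/1717 + 41/(64*(-423/2)) = -1364/1717 + (41/64)*(-2/423) = -1364/1717 - 41/13536 = -18533501/23241312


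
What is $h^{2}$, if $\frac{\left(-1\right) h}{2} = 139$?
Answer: $77284$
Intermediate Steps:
$h = -278$ ($h = \left(-2\right) 139 = -278$)
$h^{2} = \left(-278\right)^{2} = 77284$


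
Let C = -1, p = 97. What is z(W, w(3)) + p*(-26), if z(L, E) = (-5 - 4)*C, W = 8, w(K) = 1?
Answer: -2513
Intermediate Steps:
z(L, E) = 9 (z(L, E) = (-5 - 4)*(-1) = -9*(-1) = 9)
z(W, w(3)) + p*(-26) = 9 + 97*(-26) = 9 - 2522 = -2513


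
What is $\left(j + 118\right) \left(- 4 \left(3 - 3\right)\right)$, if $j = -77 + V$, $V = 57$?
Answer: $0$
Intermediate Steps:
$j = -20$ ($j = -77 + 57 = -20$)
$\left(j + 118\right) \left(- 4 \left(3 - 3\right)\right) = \left(-20 + 118\right) \left(- 4 \left(3 - 3\right)\right) = 98 \left(\left(-4\right) 0\right) = 98 \cdot 0 = 0$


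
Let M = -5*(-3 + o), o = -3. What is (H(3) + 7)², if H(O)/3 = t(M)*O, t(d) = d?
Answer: 76729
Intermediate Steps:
M = 30 (M = -5*(-3 - 3) = -5*(-6) = 30)
H(O) = 90*O (H(O) = 3*(30*O) = 90*O)
(H(3) + 7)² = (90*3 + 7)² = (270 + 7)² = 277² = 76729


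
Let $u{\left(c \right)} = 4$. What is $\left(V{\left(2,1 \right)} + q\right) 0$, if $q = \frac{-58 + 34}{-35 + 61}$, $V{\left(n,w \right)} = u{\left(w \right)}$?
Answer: $0$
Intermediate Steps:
$V{\left(n,w \right)} = 4$
$q = - \frac{12}{13}$ ($q = - \frac{24}{26} = \left(-24\right) \frac{1}{26} = - \frac{12}{13} \approx -0.92308$)
$\left(V{\left(2,1 \right)} + q\right) 0 = \left(4 - \frac{12}{13}\right) 0 = \frac{40}{13} \cdot 0 = 0$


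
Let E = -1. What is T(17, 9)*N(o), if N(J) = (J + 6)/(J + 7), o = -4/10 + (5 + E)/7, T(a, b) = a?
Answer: 3672/251 ≈ 14.629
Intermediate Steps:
o = 6/35 (o = -4/10 + (5 - 1)/7 = -4*⅒ + 4*(⅐) = -⅖ + 4/7 = 6/35 ≈ 0.17143)
N(J) = (6 + J)/(7 + J)
T(17, 9)*N(o) = 17*((6 + 6/35)/(7 + 6/35)) = 17*((216/35)/(251/35)) = 17*((35/251)*(216/35)) = 17*(216/251) = 3672/251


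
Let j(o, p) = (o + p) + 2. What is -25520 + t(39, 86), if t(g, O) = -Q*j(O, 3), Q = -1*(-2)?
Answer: -25702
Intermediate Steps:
j(o, p) = 2 + o + p
Q = 2
t(g, O) = -10 - 2*O (t(g, O) = -2*(2 + O + 3) = -2*(5 + O) = -(10 + 2*O) = -10 - 2*O)
-25520 + t(39, 86) = -25520 + (-10 - 2*86) = -25520 + (-10 - 172) = -25520 - 182 = -25702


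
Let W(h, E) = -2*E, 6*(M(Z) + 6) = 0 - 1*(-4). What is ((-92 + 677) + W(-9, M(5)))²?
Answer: 3193369/9 ≈ 3.5482e+5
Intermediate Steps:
M(Z) = -16/3 (M(Z) = -6 + (0 - 1*(-4))/6 = -6 + (0 + 4)/6 = -6 + (⅙)*4 = -6 + ⅔ = -16/3)
((-92 + 677) + W(-9, M(5)))² = ((-92 + 677) - 2*(-16/3))² = (585 + 32/3)² = (1787/3)² = 3193369/9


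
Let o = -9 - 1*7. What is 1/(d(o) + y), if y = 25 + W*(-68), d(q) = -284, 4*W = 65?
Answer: -1/1364 ≈ -0.00073314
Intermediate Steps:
W = 65/4 (W = (1/4)*65 = 65/4 ≈ 16.250)
o = -16 (o = -9 - 7 = -16)
y = -1080 (y = 25 + (65/4)*(-68) = 25 - 1105 = -1080)
1/(d(o) + y) = 1/(-284 - 1080) = 1/(-1364) = -1/1364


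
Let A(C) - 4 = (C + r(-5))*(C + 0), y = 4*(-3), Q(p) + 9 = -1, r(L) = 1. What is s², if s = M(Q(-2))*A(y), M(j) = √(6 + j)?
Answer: -73984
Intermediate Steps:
Q(p) = -10 (Q(p) = -9 - 1 = -10)
y = -12
A(C) = 4 + C*(1 + C) (A(C) = 4 + (C + 1)*(C + 0) = 4 + (1 + C)*C = 4 + C*(1 + C))
s = 272*I (s = √(6 - 10)*(4 - 12 + (-12)²) = √(-4)*(4 - 12 + 144) = (2*I)*136 = 272*I ≈ 272.0*I)
s² = (272*I)² = -73984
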